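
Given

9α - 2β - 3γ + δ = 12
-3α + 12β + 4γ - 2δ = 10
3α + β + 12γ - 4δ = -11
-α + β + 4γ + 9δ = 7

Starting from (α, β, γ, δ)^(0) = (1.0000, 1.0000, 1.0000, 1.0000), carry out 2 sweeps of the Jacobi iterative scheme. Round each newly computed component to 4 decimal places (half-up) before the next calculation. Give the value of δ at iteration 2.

1.2809

Iteration 1:
  α = (12 - (-2)·1.0000 - (-3)·1.0000 - (1)·1.0000) / (9) = 1.7778
  β = (10 - (-3)·1.0000 - (4)·1.0000 - (-2)·1.0000) / (12) = 0.9167
  γ = (-11 - (3)·1.0000 - (1)·1.0000 - (-4)·1.0000) / (12) = -0.9167
  δ = (7 - (-1)·1.0000 - (1)·1.0000 - (4)·1.0000) / (9) = 0.3333
Iteration 2:
  α = (12 - (-2)·0.9167 - (-3)·-0.9167 - (1)·0.3333) / (9) = 1.1944
  β = (10 - (-3)·1.7778 - (4)·-0.9167 - (-2)·0.3333) / (12) = 1.6389
  γ = (-11 - (3)·1.7778 - (1)·0.9167 - (-4)·0.3333) / (12) = -1.3264
  δ = (7 - (-1)·1.7778 - (1)·0.9167 - (4)·-0.9167) / (9) = 1.2809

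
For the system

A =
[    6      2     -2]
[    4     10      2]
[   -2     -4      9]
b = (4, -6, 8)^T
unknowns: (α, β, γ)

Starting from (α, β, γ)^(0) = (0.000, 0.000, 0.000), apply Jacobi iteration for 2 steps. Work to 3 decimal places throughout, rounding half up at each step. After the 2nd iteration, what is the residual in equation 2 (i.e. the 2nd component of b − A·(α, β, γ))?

Iteration 1:
  α = (4 - (2)·0.000 - (-2)·0.000) / (6) = 0.667
  β = (-6 - (4)·0.000 - (2)·0.000) / (10) = -0.600
  γ = (8 - (-2)·0.000 - (-4)·0.000) / (9) = 0.889
Iteration 2:
  α = (4 - (2)·-0.600 - (-2)·0.889) / (6) = 1.163
  β = (-6 - (4)·0.667 - (2)·0.889) / (10) = -1.045
  γ = (8 - (-2)·0.667 - (-4)·-0.600) / (9) = 0.770
Residual b − A·x = (0.652, -1.742, -0.784)

-1.742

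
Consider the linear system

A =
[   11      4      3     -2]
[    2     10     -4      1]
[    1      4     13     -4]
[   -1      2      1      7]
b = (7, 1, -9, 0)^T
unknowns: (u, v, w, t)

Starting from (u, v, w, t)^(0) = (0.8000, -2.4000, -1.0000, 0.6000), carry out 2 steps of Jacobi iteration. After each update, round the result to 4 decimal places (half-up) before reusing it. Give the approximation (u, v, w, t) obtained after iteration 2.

Iteration 1:
  u = (7 - (4)·-2.4000 - (3)·-1.0000 - (-2)·0.6000) / (11) = 1.8909
  v = (1 - (2)·0.8000 - (-4)·-1.0000 - (1)·0.6000) / (10) = -0.5200
  w = (-9 - (1)·0.8000 - (4)·-2.4000 - (-4)·0.6000) / (13) = 0.1692
  t = (0 - (-1)·0.8000 - (2)·-2.4000 - (1)·-1.0000) / (7) = 0.9429
Iteration 2:
  u = (7 - (4)·-0.5200 - (3)·0.1692 - (-2)·0.9429) / (11) = 0.9507
  v = (1 - (2)·1.8909 - (-4)·0.1692 - (1)·0.9429) / (10) = -0.3048
  w = (-9 - (1)·1.8909 - (4)·-0.5200 - (-4)·0.9429) / (13) = -0.3876
  t = (0 - (-1)·1.8909 - (2)·-0.5200 - (1)·0.1692) / (7) = 0.3945

(0.9507, -0.3048, -0.3876, 0.3945)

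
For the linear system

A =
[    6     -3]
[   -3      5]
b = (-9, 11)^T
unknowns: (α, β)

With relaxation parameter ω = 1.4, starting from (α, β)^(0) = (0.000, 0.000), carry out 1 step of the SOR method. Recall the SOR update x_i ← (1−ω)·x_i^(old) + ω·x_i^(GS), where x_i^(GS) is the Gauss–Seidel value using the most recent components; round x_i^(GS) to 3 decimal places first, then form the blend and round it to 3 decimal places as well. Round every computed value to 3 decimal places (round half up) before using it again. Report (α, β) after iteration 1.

(-2.100, 1.316)

Iteration 1:
  α: GS value = (-9 - (-3)·0.000) / (6) = -1.500;  α ← (1−ω)·0.000 + ω·-1.500 = -2.100
  β: GS value = (11 - (-3)·-2.100) / (5) = 0.940;  β ← (1−ω)·0.000 + ω·0.940 = 1.316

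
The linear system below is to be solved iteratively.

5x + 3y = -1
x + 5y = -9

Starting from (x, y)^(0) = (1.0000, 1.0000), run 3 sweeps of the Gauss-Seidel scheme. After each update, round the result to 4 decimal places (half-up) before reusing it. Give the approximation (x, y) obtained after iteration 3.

Iteration 1:
  x = (-1 - (3)·1.0000) / (5) = -0.8000
  y = (-9 - (1)·-0.8000) / (5) = -1.6400
Iteration 2:
  x = (-1 - (3)·-1.6400) / (5) = 0.7840
  y = (-9 - (1)·0.7840) / (5) = -1.9568
Iteration 3:
  x = (-1 - (3)·-1.9568) / (5) = 0.9741
  y = (-9 - (1)·0.9741) / (5) = -1.9948

(0.9741, -1.9948)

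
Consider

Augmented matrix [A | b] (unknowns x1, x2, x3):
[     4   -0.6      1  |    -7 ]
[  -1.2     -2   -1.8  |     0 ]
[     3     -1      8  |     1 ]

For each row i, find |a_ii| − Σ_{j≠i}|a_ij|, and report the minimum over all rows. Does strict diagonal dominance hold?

-1

row 1: |4| − (0.6+1) = 2.4
row 2: |-2| − (1.2+1.8) = -1
row 3: |8| − (3+1) = 4
minimum over rows = -1 → not strictly diagonally dominant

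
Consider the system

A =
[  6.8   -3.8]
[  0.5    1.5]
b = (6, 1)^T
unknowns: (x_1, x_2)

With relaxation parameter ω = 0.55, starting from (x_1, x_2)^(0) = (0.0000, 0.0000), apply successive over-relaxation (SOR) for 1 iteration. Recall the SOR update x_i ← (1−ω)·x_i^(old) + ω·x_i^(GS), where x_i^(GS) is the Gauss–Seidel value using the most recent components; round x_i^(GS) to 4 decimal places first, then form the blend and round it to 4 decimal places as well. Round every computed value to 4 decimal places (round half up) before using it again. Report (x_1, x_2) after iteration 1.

Iteration 1:
  x_1: GS value = (6 - (-3.8)·0.0000) / (6.8) = 0.8824;  x_1 ← (1−ω)·0.0000 + ω·0.8824 = 0.4853
  x_2: GS value = (1 - (0.5)·0.4853) / (1.5) = 0.5049;  x_2 ← (1−ω)·0.0000 + ω·0.5049 = 0.2777

(0.4853, 0.2777)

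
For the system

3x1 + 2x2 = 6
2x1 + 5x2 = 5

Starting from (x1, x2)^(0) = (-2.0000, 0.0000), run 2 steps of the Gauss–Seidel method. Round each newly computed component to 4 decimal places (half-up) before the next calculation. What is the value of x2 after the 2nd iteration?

Iteration 1:
  x1 = (6 - (2)·0.0000) / (3) = 2.0000
  x2 = (5 - (2)·2.0000) / (5) = 0.2000
Iteration 2:
  x1 = (6 - (2)·0.2000) / (3) = 1.8667
  x2 = (5 - (2)·1.8667) / (5) = 0.2533

0.2533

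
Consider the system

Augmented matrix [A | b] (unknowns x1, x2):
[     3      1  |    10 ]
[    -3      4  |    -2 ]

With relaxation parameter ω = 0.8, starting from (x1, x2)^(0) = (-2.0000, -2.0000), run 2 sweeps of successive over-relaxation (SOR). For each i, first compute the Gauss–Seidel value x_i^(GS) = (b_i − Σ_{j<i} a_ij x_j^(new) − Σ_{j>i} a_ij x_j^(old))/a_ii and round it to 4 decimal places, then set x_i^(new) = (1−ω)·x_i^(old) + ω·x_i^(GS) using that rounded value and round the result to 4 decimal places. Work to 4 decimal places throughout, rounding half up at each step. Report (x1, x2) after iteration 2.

(2.9920, 1.5712)

Iteration 1:
  x1: GS value = (10 - (1)·-2.0000) / (3) = 4.0000;  x1 ← (1−ω)·-2.0000 + ω·4.0000 = 2.8000
  x2: GS value = (-2 - (-3)·2.8000) / (4) = 1.6000;  x2 ← (1−ω)·-2.0000 + ω·1.6000 = 0.8800
Iteration 2:
  x1: GS value = (10 - (1)·0.8800) / (3) = 3.0400;  x1 ← (1−ω)·2.8000 + ω·3.0400 = 2.9920
  x2: GS value = (-2 - (-3)·2.9920) / (4) = 1.7440;  x2 ← (1−ω)·0.8800 + ω·1.7440 = 1.5712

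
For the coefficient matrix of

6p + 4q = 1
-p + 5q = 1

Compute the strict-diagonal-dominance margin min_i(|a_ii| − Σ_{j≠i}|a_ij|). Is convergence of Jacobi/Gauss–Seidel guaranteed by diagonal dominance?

2

row 1: |6| − (4) = 2
row 2: |5| − (1) = 4
minimum over rows = 2 → strictly diagonally dominant (convergence guaranteed)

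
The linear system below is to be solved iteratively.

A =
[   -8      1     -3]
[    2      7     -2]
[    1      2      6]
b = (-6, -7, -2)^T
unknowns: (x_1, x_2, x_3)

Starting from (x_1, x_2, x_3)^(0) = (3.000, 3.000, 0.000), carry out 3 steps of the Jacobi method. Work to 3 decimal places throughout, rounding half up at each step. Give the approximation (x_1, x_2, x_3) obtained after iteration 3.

Iteration 1:
  x_1 = (-6 - (1)·3.000 - (-3)·0.000) / (-8) = 1.125
  x_2 = (-7 - (2)·3.000 - (-2)·0.000) / (7) = -1.857
  x_3 = (-2 - (1)·3.000 - (2)·3.000) / (6) = -1.833
Iteration 2:
  x_1 = (-6 - (1)·-1.857 - (-3)·-1.833) / (-8) = 1.205
  x_2 = (-7 - (2)·1.125 - (-2)·-1.833) / (7) = -1.845
  x_3 = (-2 - (1)·1.125 - (2)·-1.857) / (6) = 0.098
Iteration 3:
  x_1 = (-6 - (1)·-1.845 - (-3)·0.098) / (-8) = 0.483
  x_2 = (-7 - (2)·1.205 - (-2)·0.098) / (7) = -1.316
  x_3 = (-2 - (1)·1.205 - (2)·-1.845) / (6) = 0.081

(0.483, -1.316, 0.081)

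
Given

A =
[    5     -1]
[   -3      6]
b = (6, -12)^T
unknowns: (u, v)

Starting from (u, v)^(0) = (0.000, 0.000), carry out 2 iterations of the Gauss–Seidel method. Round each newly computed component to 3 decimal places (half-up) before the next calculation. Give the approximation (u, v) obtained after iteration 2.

(0.920, -1.540)

Iteration 1:
  u = (6 - (-1)·0.000) / (5) = 1.200
  v = (-12 - (-3)·1.200) / (6) = -1.400
Iteration 2:
  u = (6 - (-1)·-1.400) / (5) = 0.920
  v = (-12 - (-3)·0.920) / (6) = -1.540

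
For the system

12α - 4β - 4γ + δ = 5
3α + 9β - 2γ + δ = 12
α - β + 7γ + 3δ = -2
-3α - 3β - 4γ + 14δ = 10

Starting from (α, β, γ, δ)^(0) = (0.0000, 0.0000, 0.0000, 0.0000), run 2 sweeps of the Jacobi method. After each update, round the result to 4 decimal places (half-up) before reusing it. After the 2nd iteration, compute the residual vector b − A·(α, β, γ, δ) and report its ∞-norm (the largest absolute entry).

2.1205

Iteration 1:
  α = (5 - (-4)·0.0000 - (-4)·0.0000 - (1)·0.0000) / (12) = 0.4167
  β = (12 - (3)·0.0000 - (-2)·0.0000 - (1)·0.0000) / (9) = 1.3333
  γ = (-2 - (1)·0.0000 - (-1)·0.0000 - (3)·0.0000) / (7) = -0.2857
  δ = (10 - (-3)·0.0000 - (-3)·0.0000 - (-4)·0.0000) / (14) = 0.7143
Iteration 2:
  α = (5 - (-4)·1.3333 - (-4)·-0.2857 - (1)·0.7143) / (12) = 0.7063
  β = (12 - (3)·0.4167 - (-2)·-0.2857 - (1)·0.7143) / (9) = 1.0516
  γ = (-2 - (1)·0.4167 - (-1)·1.3333 - (3)·0.7143) / (7) = -0.4609
  δ = (10 - (-3)·0.4167 - (-3)·1.3333 - (-4)·-0.2857) / (14) = 1.0077
Residual b − A·x = (-2.1205, -1.5128, -1.4515, -0.6777); ∞-norm = 2.1205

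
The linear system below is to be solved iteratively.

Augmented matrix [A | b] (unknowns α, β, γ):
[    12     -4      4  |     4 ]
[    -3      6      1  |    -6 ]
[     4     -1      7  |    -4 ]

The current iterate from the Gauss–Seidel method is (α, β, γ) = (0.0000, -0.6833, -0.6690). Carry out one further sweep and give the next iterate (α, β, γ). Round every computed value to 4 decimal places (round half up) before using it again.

One sweep:
  α = (4 - (-4)·-0.6833 - (4)·-0.6690) / (12) = 0.3286
  β = (-6 - (-3)·0.3286 - (1)·-0.6690) / (6) = -0.7242
  γ = (-4 - (4)·0.3286 - (-1)·-0.7242) / (7) = -0.8627

(0.3286, -0.7242, -0.8627)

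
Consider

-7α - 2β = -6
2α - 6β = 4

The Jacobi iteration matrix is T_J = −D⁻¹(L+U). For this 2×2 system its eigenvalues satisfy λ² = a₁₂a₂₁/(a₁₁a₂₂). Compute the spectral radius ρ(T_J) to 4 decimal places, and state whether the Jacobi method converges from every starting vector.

a₁₂a₂₁/(a₁₁a₂₂) = (-2)·(2) / ((-7)·(-6)) = -0.095238
ρ = √|-0.095238| = √0.095238 = 0.3086
ρ < 1, so Jacobi converges

0.3086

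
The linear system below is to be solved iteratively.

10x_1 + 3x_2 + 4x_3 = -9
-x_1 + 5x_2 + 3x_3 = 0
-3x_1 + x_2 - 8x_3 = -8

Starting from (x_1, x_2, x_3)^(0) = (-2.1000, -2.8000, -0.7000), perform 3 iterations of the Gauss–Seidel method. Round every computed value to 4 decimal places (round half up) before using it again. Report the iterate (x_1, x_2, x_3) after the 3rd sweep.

(-1.2095, -1.0982, 1.3163)

Iteration 1:
  x_1 = (-9 - (3)·-2.8000 - (4)·-0.7000) / (10) = 0.2200
  x_2 = (0 - (-1)·0.2200 - (3)·-0.7000) / (5) = 0.4640
  x_3 = (-8 - (-3)·0.2200 - (1)·0.4640) / (-8) = 0.9755
Iteration 2:
  x_1 = (-9 - (3)·0.4640 - (4)·0.9755) / (10) = -1.4294
  x_2 = (0 - (-1)·-1.4294 - (3)·0.9755) / (5) = -0.8712
  x_3 = (-8 - (-3)·-1.4294 - (1)·-0.8712) / (-8) = 1.4271
Iteration 3:
  x_1 = (-9 - (3)·-0.8712 - (4)·1.4271) / (10) = -1.2095
  x_2 = (0 - (-1)·-1.2095 - (3)·1.4271) / (5) = -1.0982
  x_3 = (-8 - (-3)·-1.2095 - (1)·-1.0982) / (-8) = 1.3163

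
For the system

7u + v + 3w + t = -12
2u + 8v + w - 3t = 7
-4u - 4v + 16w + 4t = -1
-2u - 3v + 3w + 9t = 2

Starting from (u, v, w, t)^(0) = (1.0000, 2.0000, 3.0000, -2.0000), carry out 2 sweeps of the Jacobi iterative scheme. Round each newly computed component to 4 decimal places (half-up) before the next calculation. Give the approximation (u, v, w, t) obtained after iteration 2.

(-2.1677, 1.5182, -0.9653, -1.0069)

Iteration 1:
  u = (-12 - (1)·2.0000 - (3)·3.0000 - (1)·-2.0000) / (7) = -3.0000
  v = (7 - (2)·1.0000 - (1)·3.0000 - (-3)·-2.0000) / (8) = -0.5000
  w = (-1 - (-4)·1.0000 - (-4)·2.0000 - (4)·-2.0000) / (16) = 1.1875
  t = (2 - (-2)·1.0000 - (-3)·2.0000 - (3)·3.0000) / (9) = 0.1111
Iteration 2:
  u = (-12 - (1)·-0.5000 - (3)·1.1875 - (1)·0.1111) / (7) = -2.1677
  v = (7 - (2)·-3.0000 - (1)·1.1875 - (-3)·0.1111) / (8) = 1.5182
  w = (-1 - (-4)·-3.0000 - (-4)·-0.5000 - (4)·0.1111) / (16) = -0.9653
  t = (2 - (-2)·-3.0000 - (-3)·-0.5000 - (3)·1.1875) / (9) = -1.0069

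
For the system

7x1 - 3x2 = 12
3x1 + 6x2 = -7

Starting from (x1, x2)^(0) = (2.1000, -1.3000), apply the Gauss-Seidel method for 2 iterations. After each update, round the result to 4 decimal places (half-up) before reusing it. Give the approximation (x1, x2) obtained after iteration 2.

(0.9663, -1.6498)

Iteration 1:
  x1 = (12 - (-3)·-1.3000) / (7) = 1.1571
  x2 = (-7 - (3)·1.1571) / (6) = -1.7452
Iteration 2:
  x1 = (12 - (-3)·-1.7452) / (7) = 0.9663
  x2 = (-7 - (3)·0.9663) / (6) = -1.6498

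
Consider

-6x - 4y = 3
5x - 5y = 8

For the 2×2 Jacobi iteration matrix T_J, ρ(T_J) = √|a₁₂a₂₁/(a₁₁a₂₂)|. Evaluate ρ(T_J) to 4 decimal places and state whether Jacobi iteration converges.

a₁₂a₂₁/(a₁₁a₂₂) = (-4)·(5) / ((-6)·(-5)) = -0.666667
ρ = √|-0.666667| = √0.666667 = 0.8165
ρ < 1, so Jacobi converges

0.8165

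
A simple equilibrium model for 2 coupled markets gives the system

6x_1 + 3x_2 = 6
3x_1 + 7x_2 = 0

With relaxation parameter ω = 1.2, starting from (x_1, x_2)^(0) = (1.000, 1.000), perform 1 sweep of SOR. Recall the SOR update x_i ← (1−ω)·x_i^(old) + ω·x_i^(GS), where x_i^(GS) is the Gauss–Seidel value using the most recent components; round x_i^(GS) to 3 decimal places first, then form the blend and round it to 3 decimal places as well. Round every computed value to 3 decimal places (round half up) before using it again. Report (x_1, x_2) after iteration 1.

Iteration 1:
  x_1: GS value = (6 - (3)·1.000) / (6) = 0.500;  x_1 ← (1−ω)·1.000 + ω·0.500 = 0.400
  x_2: GS value = (0 - (3)·0.400) / (7) = -0.171;  x_2 ← (1−ω)·1.000 + ω·-0.171 = -0.405

(0.400, -0.405)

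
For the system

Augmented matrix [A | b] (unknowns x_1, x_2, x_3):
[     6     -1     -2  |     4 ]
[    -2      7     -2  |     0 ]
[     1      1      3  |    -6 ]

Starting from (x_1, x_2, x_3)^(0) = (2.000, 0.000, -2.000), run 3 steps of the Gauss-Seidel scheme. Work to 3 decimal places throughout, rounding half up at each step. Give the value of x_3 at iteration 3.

-1.816

Iteration 1:
  x_1 = (4 - (-1)·0.000 - (-2)·-2.000) / (6) = 0.000
  x_2 = (0 - (-2)·0.000 - (-2)·-2.000) / (7) = -0.571
  x_3 = (-6 - (1)·0.000 - (1)·-0.571) / (3) = -1.810
Iteration 2:
  x_1 = (4 - (-1)·-0.571 - (-2)·-1.810) / (6) = -0.032
  x_2 = (0 - (-2)·-0.032 - (-2)·-1.810) / (7) = -0.526
  x_3 = (-6 - (1)·-0.032 - (1)·-0.526) / (3) = -1.814
Iteration 3:
  x_1 = (4 - (-1)·-0.526 - (-2)·-1.814) / (6) = -0.026
  x_2 = (0 - (-2)·-0.026 - (-2)·-1.814) / (7) = -0.526
  x_3 = (-6 - (1)·-0.026 - (1)·-0.526) / (3) = -1.816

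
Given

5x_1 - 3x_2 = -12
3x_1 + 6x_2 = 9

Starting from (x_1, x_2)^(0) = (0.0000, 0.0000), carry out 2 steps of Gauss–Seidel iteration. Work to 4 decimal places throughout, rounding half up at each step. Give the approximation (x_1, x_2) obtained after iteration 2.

(-0.7800, 1.8900)

Iteration 1:
  x_1 = (-12 - (-3)·0.0000) / (5) = -2.4000
  x_2 = (9 - (3)·-2.4000) / (6) = 2.7000
Iteration 2:
  x_1 = (-12 - (-3)·2.7000) / (5) = -0.7800
  x_2 = (9 - (3)·-0.7800) / (6) = 1.8900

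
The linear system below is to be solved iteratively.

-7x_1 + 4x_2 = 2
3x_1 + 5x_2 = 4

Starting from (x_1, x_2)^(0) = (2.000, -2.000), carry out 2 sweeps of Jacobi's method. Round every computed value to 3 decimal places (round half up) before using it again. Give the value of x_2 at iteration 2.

Iteration 1:
  x_1 = (2 - (4)·-2.000) / (-7) = -1.429
  x_2 = (4 - (3)·2.000) / (5) = -0.400
Iteration 2:
  x_1 = (2 - (4)·-0.400) / (-7) = -0.514
  x_2 = (4 - (3)·-1.429) / (5) = 1.657

1.657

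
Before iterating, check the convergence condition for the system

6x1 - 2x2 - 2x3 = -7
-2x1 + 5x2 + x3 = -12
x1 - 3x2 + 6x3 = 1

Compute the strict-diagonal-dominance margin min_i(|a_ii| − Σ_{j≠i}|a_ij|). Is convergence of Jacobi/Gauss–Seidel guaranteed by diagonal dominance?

row 1: |6| − (2+2) = 2
row 2: |5| − (2+1) = 2
row 3: |6| − (1+3) = 2
minimum over rows = 2 → strictly diagonally dominant (convergence guaranteed)

2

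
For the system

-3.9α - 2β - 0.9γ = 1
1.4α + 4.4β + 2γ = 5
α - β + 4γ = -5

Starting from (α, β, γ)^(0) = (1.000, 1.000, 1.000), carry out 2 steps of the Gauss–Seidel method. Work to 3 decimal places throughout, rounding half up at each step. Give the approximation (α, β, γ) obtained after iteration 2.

(-0.596, 1.667, -0.684)

Iteration 1:
  α = (1 - (-2)·1.000 - (-0.9)·1.000) / (-3.9) = -1.000
  β = (5 - (1.4)·-1.000 - (2)·1.000) / (4.4) = 1.000
  γ = (-5 - (1)·-1.000 - (-1)·1.000) / (4) = -0.750
Iteration 2:
  α = (1 - (-2)·1.000 - (-0.9)·-0.750) / (-3.9) = -0.596
  β = (5 - (1.4)·-0.596 - (2)·-0.750) / (4.4) = 1.667
  γ = (-5 - (1)·-0.596 - (-1)·1.667) / (4) = -0.684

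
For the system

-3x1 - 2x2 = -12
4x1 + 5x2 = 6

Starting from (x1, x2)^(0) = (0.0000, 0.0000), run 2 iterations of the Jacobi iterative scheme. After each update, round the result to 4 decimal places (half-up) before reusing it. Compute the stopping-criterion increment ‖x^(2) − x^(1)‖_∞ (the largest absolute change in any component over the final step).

3.2000

Iteration 1:
  x1 = (-12 - (-2)·0.0000) / (-3) = 4.0000
  x2 = (6 - (4)·0.0000) / (5) = 1.2000
Iteration 2:
  x1 = (-12 - (-2)·1.2000) / (-3) = 3.2000
  x2 = (6 - (4)·4.0000) / (5) = -2.0000
Change: (-0.8000, -3.2000) → max |·| = 3.2000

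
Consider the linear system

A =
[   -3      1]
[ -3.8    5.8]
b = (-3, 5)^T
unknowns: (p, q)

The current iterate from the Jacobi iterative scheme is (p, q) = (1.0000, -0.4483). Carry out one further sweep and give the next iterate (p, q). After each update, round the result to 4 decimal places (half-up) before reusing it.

(0.8506, 1.5172)

One sweep:
  p = (-3 - (1)·-0.4483) / (-3) = 0.8506
  q = (5 - (-3.8)·1.0000) / (5.8) = 1.5172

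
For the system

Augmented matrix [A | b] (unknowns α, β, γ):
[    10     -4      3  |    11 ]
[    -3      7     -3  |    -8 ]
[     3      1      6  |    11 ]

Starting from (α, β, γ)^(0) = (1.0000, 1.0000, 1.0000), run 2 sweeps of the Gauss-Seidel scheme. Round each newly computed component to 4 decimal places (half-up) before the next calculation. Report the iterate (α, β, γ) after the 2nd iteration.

Iteration 1:
  α = (11 - (-4)·1.0000 - (3)·1.0000) / (10) = 1.2000
  β = (-8 - (-3)·1.2000 - (-3)·1.0000) / (7) = -0.2000
  γ = (11 - (3)·1.2000 - (1)·-0.2000) / (6) = 1.2667
Iteration 2:
  α = (11 - (-4)·-0.2000 - (3)·1.2667) / (10) = 0.6400
  β = (-8 - (-3)·0.6400 - (-3)·1.2667) / (7) = -0.3257
  γ = (11 - (3)·0.6400 - (1)·-0.3257) / (6) = 1.5676

(0.6400, -0.3257, 1.5676)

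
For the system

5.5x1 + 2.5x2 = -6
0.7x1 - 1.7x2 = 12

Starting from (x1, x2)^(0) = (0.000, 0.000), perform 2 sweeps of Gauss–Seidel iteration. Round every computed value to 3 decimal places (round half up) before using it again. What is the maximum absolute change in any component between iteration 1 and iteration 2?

Iteration 1:
  x1 = (-6 - (2.5)·0.000) / (5.5) = -1.091
  x2 = (12 - (0.7)·-1.091) / (-1.7) = -7.508
Iteration 2:
  x1 = (-6 - (2.5)·-7.508) / (5.5) = 2.322
  x2 = (12 - (0.7)·2.322) / (-1.7) = -6.103
Change: (3.413, 1.405) → max |·| = 3.413

3.413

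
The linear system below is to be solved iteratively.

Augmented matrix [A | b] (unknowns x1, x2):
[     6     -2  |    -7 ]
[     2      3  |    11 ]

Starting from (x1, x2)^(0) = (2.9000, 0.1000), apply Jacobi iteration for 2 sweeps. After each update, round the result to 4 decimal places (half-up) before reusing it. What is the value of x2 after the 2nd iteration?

Iteration 1:
  x1 = (-7 - (-2)·0.1000) / (6) = -1.1333
  x2 = (11 - (2)·2.9000) / (3) = 1.7333
Iteration 2:
  x1 = (-7 - (-2)·1.7333) / (6) = -0.5889
  x2 = (11 - (2)·-1.1333) / (3) = 4.4222

4.4222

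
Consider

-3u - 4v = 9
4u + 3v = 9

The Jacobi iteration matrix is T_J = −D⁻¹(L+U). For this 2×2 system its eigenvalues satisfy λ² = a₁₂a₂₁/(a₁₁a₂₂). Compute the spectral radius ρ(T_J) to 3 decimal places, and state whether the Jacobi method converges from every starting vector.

a₁₂a₂₁/(a₁₁a₂₂) = (-4)·(4) / ((-3)·(3)) = 1.777778
ρ = √|1.777778| = √1.777778 = 1.333
ρ > 1, so Jacobi diverges

1.333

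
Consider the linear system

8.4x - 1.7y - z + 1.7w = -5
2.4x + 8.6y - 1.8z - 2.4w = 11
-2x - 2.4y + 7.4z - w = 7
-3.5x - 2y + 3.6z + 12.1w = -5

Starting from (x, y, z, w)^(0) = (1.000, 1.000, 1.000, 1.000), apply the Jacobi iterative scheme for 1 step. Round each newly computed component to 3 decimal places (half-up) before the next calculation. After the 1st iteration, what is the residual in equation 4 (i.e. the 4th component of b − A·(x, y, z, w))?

Iteration 1:
  x = (-5 - (-1.7)·1.000 - (-1)·1.000 - (1.7)·1.000) / (8.4) = -0.476
  y = (11 - (2.4)·1.000 - (-1.8)·1.000 - (-2.4)·1.000) / (8.6) = 1.488
  z = (7 - (-2)·1.000 - (-2.4)·1.000 - (-1)·1.000) / (7.4) = 1.676
  w = (-5 - (-3.5)·1.000 - (-2)·1.000 - (3.6)·1.000) / (12.1) = -0.256
Residual b − A·x = (3.639, 1.748, -3.039, -6.626)

-6.626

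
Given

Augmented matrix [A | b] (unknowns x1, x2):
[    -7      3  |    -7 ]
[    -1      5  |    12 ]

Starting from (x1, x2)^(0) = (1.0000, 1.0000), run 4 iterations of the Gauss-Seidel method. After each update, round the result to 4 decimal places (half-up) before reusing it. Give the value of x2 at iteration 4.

Iteration 1:
  x1 = (-7 - (3)·1.0000) / (-7) = 1.4286
  x2 = (12 - (-1)·1.4286) / (5) = 2.6857
Iteration 2:
  x1 = (-7 - (3)·2.6857) / (-7) = 2.1510
  x2 = (12 - (-1)·2.1510) / (5) = 2.8302
Iteration 3:
  x1 = (-7 - (3)·2.8302) / (-7) = 2.2129
  x2 = (12 - (-1)·2.2129) / (5) = 2.8426
Iteration 4:
  x1 = (-7 - (3)·2.8426) / (-7) = 2.2183
  x2 = (12 - (-1)·2.2183) / (5) = 2.8437

2.8437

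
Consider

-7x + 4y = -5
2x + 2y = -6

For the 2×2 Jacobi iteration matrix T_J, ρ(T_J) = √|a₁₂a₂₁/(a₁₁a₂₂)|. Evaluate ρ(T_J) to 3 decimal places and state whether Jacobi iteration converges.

a₁₂a₂₁/(a₁₁a₂₂) = (4)·(2) / ((-7)·(2)) = -0.571429
ρ = √|-0.571429| = √0.571429 = 0.756
ρ < 1, so Jacobi converges

0.756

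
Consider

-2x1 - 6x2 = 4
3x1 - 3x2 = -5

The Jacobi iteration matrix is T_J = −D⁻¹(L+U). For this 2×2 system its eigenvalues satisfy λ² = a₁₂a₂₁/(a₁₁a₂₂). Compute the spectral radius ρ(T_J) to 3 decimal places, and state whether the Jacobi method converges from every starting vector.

a₁₂a₂₁/(a₁₁a₂₂) = (-6)·(3) / ((-2)·(-3)) = -3.000000
ρ = √|-3.000000| = √3.000000 = 1.732
ρ > 1, so Jacobi diverges

1.732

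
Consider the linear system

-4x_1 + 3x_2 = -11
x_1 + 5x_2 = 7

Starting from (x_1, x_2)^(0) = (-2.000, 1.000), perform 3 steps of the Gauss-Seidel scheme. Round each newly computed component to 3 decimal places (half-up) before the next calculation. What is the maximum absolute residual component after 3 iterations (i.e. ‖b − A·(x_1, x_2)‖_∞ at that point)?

0.022

Iteration 1:
  x_1 = (-11 - (3)·1.000) / (-4) = 3.500
  x_2 = (7 - (1)·3.500) / (5) = 0.700
Iteration 2:
  x_1 = (-11 - (3)·0.700) / (-4) = 3.275
  x_2 = (7 - (1)·3.275) / (5) = 0.745
Iteration 3:
  x_1 = (-11 - (3)·0.745) / (-4) = 3.309
  x_2 = (7 - (1)·3.309) / (5) = 0.738
Residual b − A·x = (0.022, 0.001); ∞-norm = 0.022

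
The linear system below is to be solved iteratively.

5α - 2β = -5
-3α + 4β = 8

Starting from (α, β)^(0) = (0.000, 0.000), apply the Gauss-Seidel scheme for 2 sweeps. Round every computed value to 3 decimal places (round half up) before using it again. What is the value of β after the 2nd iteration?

1.625

Iteration 1:
  α = (-5 - (-2)·0.000) / (5) = -1.000
  β = (8 - (-3)·-1.000) / (4) = 1.250
Iteration 2:
  α = (-5 - (-2)·1.250) / (5) = -0.500
  β = (8 - (-3)·-0.500) / (4) = 1.625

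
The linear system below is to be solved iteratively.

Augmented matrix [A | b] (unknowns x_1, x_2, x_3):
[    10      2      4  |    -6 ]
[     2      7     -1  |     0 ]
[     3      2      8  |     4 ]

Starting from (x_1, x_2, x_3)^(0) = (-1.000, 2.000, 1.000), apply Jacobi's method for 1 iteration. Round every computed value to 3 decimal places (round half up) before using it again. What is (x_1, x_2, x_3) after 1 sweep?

Iteration 1:
  x_1 = (-6 - (2)·2.000 - (4)·1.000) / (10) = -1.400
  x_2 = (0 - (2)·-1.000 - (-1)·1.000) / (7) = 0.429
  x_3 = (4 - (3)·-1.000 - (2)·2.000) / (8) = 0.375

(-1.400, 0.429, 0.375)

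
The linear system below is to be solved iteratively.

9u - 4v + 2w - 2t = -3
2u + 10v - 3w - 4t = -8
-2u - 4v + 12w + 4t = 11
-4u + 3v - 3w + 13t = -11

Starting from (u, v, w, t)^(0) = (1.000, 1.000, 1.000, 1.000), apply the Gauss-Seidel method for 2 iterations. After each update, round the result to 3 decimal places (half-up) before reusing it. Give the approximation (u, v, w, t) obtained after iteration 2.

(-0.658, -0.762, 0.771, -0.695)

Iteration 1:
  u = (-3 - (-4)·1.000 - (2)·1.000 - (-2)·1.000) / (9) = 0.111
  v = (-8 - (2)·0.111 - (-3)·1.000 - (-4)·1.000) / (10) = -0.122
  w = (11 - (-2)·0.111 - (-4)·-0.122 - (4)·1.000) / (12) = 0.561
  t = (-11 - (-4)·0.111 - (3)·-0.122 - (-3)·0.561) / (13) = -0.654
Iteration 2:
  u = (-3 - (-4)·-0.122 - (2)·0.561 - (-2)·-0.654) / (9) = -0.658
  v = (-8 - (2)·-0.658 - (-3)·0.561 - (-4)·-0.654) / (10) = -0.762
  w = (11 - (-2)·-0.658 - (-4)·-0.762 - (4)·-0.654) / (12) = 0.771
  t = (-11 - (-4)·-0.658 - (3)·-0.762 - (-3)·0.771) / (13) = -0.695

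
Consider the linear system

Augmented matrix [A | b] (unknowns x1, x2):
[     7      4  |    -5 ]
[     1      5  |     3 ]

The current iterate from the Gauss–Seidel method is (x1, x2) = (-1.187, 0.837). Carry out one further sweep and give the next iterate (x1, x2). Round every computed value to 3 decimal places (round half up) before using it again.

(-1.193, 0.839)

One sweep:
  x1 = (-5 - (4)·0.837) / (7) = -1.193
  x2 = (3 - (1)·-1.193) / (5) = 0.839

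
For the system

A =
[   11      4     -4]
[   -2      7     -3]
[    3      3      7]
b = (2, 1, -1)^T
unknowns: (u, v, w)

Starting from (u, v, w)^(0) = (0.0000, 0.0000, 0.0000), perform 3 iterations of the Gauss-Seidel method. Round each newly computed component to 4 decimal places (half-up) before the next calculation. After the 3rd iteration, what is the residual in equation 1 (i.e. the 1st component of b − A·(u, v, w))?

Iteration 1:
  u = (2 - (4)·0.0000 - (-4)·0.0000) / (11) = 0.1818
  v = (1 - (-2)·0.1818 - (-3)·0.0000) / (7) = 0.1948
  w = (-1 - (3)·0.1818 - (3)·0.1948) / (7) = -0.3043
Iteration 2:
  u = (2 - (4)·0.1948 - (-4)·-0.3043) / (11) = 0.0003
  v = (1 - (-2)·0.0003 - (-3)·-0.3043) / (7) = 0.0125
  w = (-1 - (3)·0.0003 - (3)·0.0125) / (7) = -0.1483
Iteration 3:
  u = (2 - (4)·0.0125 - (-4)·-0.1483) / (11) = 0.1233
  v = (1 - (-2)·0.1233 - (-3)·-0.1483) / (7) = 0.1145
  w = (-1 - (3)·0.1233 - (3)·0.1145) / (7) = -0.2448
Residual b − A·x = (-0.7935, -0.2893, 0.0002)

-0.7935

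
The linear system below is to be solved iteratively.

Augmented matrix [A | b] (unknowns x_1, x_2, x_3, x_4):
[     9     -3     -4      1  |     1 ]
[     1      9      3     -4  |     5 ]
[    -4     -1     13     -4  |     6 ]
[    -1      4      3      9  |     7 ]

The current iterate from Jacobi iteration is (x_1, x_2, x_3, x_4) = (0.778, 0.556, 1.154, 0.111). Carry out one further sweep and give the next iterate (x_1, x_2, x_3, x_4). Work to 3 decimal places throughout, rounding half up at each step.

(0.797, 0.134, 0.778, 0.232)

One sweep:
  x_1 = (1 - (-3)·0.556 - (-4)·1.154 - (1)·0.111) / (9) = 0.797
  x_2 = (5 - (1)·0.778 - (3)·1.154 - (-4)·0.111) / (9) = 0.134
  x_3 = (6 - (-4)·0.778 - (-1)·0.556 - (-4)·0.111) / (13) = 0.778
  x_4 = (7 - (-1)·0.778 - (4)·0.556 - (3)·1.154) / (9) = 0.232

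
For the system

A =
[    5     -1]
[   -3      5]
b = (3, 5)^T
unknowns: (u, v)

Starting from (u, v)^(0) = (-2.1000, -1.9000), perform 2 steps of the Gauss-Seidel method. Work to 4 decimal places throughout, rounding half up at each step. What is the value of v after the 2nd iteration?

1.4958

Iteration 1:
  u = (3 - (-1)·-1.9000) / (5) = 0.2200
  v = (5 - (-3)·0.2200) / (5) = 1.1320
Iteration 2:
  u = (3 - (-1)·1.1320) / (5) = 0.8264
  v = (5 - (-3)·0.8264) / (5) = 1.4958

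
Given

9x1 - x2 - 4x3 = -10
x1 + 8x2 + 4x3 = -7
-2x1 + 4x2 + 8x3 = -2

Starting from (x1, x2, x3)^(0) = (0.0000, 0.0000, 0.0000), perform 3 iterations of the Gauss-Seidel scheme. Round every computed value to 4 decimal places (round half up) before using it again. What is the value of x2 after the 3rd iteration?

-0.5898

Iteration 1:
  x1 = (-10 - (-1)·0.0000 - (-4)·0.0000) / (9) = -1.1111
  x2 = (-7 - (1)·-1.1111 - (4)·0.0000) / (8) = -0.7361
  x3 = (-2 - (-2)·-1.1111 - (4)·-0.7361) / (8) = -0.1597
Iteration 2:
  x1 = (-10 - (-1)·-0.7361 - (-4)·-0.1597) / (9) = -1.2639
  x2 = (-7 - (1)·-1.2639 - (4)·-0.1597) / (8) = -0.6372
  x3 = (-2 - (-2)·-1.2639 - (4)·-0.6372) / (8) = -0.2474
Iteration 3:
  x1 = (-10 - (-1)·-0.6372 - (-4)·-0.2474) / (9) = -1.2919
  x2 = (-7 - (1)·-1.2919 - (4)·-0.2474) / (8) = -0.5898
  x3 = (-2 - (-2)·-1.2919 - (4)·-0.5898) / (8) = -0.2781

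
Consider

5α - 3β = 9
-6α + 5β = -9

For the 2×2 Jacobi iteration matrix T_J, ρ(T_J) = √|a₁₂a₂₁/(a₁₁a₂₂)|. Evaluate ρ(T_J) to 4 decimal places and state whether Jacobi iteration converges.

a₁₂a₂₁/(a₁₁a₂₂) = (-3)·(-6) / ((5)·(5)) = 0.720000
ρ = √|0.720000| = √0.720000 = 0.8485
ρ < 1, so Jacobi converges

0.8485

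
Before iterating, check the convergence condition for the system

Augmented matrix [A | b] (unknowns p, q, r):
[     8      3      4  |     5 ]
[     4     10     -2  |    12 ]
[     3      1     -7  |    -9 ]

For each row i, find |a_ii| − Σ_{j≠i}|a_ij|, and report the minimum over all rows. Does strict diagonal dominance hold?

1

row 1: |8| − (3+4) = 1
row 2: |10| − (4+2) = 4
row 3: |-7| − (3+1) = 3
minimum over rows = 1 → strictly diagonally dominant (convergence guaranteed)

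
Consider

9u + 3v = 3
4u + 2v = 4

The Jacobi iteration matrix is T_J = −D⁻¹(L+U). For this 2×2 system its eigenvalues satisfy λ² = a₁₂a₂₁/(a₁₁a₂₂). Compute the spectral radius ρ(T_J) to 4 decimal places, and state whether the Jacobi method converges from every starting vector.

0.8165

a₁₂a₂₁/(a₁₁a₂₂) = (3)·(4) / ((9)·(2)) = 0.666667
ρ = √|0.666667| = √0.666667 = 0.8165
ρ < 1, so Jacobi converges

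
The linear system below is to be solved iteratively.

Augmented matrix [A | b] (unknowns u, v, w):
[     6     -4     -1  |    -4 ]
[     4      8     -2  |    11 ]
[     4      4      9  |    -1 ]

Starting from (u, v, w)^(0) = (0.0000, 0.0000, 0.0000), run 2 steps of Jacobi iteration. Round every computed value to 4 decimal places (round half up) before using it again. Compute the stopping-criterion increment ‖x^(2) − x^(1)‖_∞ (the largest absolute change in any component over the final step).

Iteration 1:
  u = (-4 - (-4)·0.0000 - (-1)·0.0000) / (6) = -0.6667
  v = (11 - (4)·0.0000 - (-2)·0.0000) / (8) = 1.3750
  w = (-1 - (4)·0.0000 - (4)·0.0000) / (9) = -0.1111
Iteration 2:
  u = (-4 - (-4)·1.3750 - (-1)·-0.1111) / (6) = 0.2315
  v = (11 - (4)·-0.6667 - (-2)·-0.1111) / (8) = 1.6806
  w = (-1 - (4)·-0.6667 - (4)·1.3750) / (9) = -0.4259
Change: (0.8982, 0.3056, -0.3148) → max |·| = 0.8982

0.8982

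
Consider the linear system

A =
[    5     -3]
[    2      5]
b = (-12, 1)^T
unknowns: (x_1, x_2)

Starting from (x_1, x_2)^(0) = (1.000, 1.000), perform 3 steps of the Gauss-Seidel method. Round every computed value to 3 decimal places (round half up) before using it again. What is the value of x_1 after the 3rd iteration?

Iteration 1:
  x_1 = (-12 - (-3)·1.000) / (5) = -1.800
  x_2 = (1 - (2)·-1.800) / (5) = 0.920
Iteration 2:
  x_1 = (-12 - (-3)·0.920) / (5) = -1.848
  x_2 = (1 - (2)·-1.848) / (5) = 0.939
Iteration 3:
  x_1 = (-12 - (-3)·0.939) / (5) = -1.837
  x_2 = (1 - (2)·-1.837) / (5) = 0.935

-1.837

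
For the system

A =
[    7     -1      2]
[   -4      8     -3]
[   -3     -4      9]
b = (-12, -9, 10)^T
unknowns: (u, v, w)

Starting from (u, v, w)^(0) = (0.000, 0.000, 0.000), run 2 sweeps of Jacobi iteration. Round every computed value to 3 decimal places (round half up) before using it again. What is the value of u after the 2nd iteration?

Iteration 1:
  u = (-12 - (-1)·0.000 - (2)·0.000) / (7) = -1.714
  v = (-9 - (-4)·0.000 - (-3)·0.000) / (8) = -1.125
  w = (10 - (-3)·0.000 - (-4)·0.000) / (9) = 1.111
Iteration 2:
  u = (-12 - (-1)·-1.125 - (2)·1.111) / (7) = -2.192
  v = (-9 - (-4)·-1.714 - (-3)·1.111) / (8) = -1.565
  w = (10 - (-3)·-1.714 - (-4)·-1.125) / (9) = 0.040

-2.192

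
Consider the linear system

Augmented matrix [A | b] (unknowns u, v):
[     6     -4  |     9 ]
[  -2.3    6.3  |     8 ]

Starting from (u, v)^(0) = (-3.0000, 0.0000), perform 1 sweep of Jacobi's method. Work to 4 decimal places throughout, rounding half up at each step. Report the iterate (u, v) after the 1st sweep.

Iteration 1:
  u = (9 - (-4)·0.0000) / (6) = 1.5000
  v = (8 - (-2.3)·-3.0000) / (6.3) = 0.1746

(1.5000, 0.1746)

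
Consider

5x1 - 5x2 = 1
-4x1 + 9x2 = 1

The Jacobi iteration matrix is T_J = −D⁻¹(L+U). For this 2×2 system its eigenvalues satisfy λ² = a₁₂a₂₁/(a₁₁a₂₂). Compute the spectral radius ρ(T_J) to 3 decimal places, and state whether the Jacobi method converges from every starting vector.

0.667

a₁₂a₂₁/(a₁₁a₂₂) = (-5)·(-4) / ((5)·(9)) = 0.444444
ρ = √|0.444444| = √0.444444 = 0.667
ρ < 1, so Jacobi converges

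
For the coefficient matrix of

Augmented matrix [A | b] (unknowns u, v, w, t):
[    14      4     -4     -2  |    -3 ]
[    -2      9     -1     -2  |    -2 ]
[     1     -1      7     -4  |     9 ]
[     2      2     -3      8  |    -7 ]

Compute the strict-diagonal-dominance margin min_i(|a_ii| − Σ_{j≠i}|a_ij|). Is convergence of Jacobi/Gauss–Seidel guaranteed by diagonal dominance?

row 1: |14| − (4+4+2) = 4
row 2: |9| − (2+1+2) = 4
row 3: |7| − (1+1+4) = 1
row 4: |8| − (2+2+3) = 1
minimum over rows = 1 → strictly diagonally dominant (convergence guaranteed)

1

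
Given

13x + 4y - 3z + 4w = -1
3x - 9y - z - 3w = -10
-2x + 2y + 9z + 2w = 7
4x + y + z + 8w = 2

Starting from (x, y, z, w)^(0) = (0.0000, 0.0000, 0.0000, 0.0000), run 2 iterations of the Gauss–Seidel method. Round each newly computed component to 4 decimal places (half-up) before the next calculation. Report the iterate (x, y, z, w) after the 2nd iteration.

Iteration 1:
  x = (-1 - (4)·0.0000 - (-3)·0.0000 - (4)·0.0000) / (13) = -0.0769
  y = (-10 - (3)·-0.0769 - (-1)·0.0000 - (-3)·0.0000) / (-9) = 1.0855
  z = (7 - (-2)·-0.0769 - (2)·1.0855 - (2)·0.0000) / (9) = 0.5195
  w = (2 - (4)·-0.0769 - (1)·1.0855 - (1)·0.5195) / (8) = 0.0878
Iteration 2:
  x = (-1 - (4)·1.0855 - (-3)·0.5195 - (4)·0.0878) / (13) = -0.3181
  y = (-10 - (3)·-0.3181 - (-1)·0.5195 - (-3)·0.0878) / (-9) = 0.9181
  z = (7 - (-2)·-0.3181 - (2)·0.9181 - (2)·0.0878) / (9) = 0.4836
  w = (2 - (4)·-0.3181 - (1)·0.9181 - (1)·0.4836) / (8) = 0.2338

(-0.3181, 0.9181, 0.4836, 0.2338)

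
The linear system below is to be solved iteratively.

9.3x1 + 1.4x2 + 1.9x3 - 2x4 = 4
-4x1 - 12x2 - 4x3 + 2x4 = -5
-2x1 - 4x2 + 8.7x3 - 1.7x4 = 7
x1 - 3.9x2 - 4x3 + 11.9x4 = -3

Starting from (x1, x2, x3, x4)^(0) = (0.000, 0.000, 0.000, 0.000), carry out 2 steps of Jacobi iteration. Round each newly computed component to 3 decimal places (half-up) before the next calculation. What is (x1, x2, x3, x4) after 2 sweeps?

Iteration 1:
  x1 = (4 - (1.4)·0.000 - (1.9)·0.000 - (-2)·0.000) / (9.3) = 0.430
  x2 = (-5 - (-4)·0.000 - (-4)·0.000 - (2)·0.000) / (-12) = 0.417
  x3 = (7 - (-2)·0.000 - (-4)·0.000 - (-1.7)·0.000) / (8.7) = 0.805
  x4 = (-3 - (1)·0.000 - (-3.9)·0.000 - (-4)·0.000) / (11.9) = -0.252
Iteration 2:
  x1 = (4 - (1.4)·0.417 - (1.9)·0.805 - (-2)·-0.252) / (9.3) = 0.149
  x2 = (-5 - (-4)·0.430 - (-4)·0.805 - (2)·-0.252) / (-12) = -0.037
  x3 = (7 - (-2)·0.430 - (-4)·0.417 - (-1.7)·-0.252) / (8.7) = 1.046
  x4 = (-3 - (1)·0.430 - (-3.9)·0.417 - (-4)·0.805) / (11.9) = 0.119

(0.149, -0.037, 1.046, 0.119)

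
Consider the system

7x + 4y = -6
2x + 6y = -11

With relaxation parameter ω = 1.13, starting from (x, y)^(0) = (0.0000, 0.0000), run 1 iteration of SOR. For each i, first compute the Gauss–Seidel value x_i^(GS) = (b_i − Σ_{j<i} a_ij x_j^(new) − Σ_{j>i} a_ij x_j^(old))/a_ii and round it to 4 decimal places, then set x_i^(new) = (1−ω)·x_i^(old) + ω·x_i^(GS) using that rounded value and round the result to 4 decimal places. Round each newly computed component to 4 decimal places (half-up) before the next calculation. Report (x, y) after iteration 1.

Iteration 1:
  x: GS value = (-6 - (4)·0.0000) / (7) = -0.8571;  x ← (1−ω)·0.0000 + ω·-0.8571 = -0.9685
  y: GS value = (-11 - (2)·-0.9685) / (6) = -1.5105;  y ← (1−ω)·0.0000 + ω·-1.5105 = -1.7069

(-0.9685, -1.7069)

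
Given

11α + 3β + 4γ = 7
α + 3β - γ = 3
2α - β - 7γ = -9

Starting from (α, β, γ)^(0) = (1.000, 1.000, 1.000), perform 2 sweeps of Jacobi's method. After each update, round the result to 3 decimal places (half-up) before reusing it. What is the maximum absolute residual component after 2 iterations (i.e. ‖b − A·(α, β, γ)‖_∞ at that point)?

Iteration 1:
  α = (7 - (3)·1.000 - (4)·1.000) / (11) = 0.000
  β = (3 - (1)·1.000 - (-1)·1.000) / (3) = 1.000
  γ = (-9 - (2)·1.000 - (-1)·1.000) / (-7) = 1.429
Iteration 2:
  α = (7 - (3)·1.000 - (4)·1.429) / (11) = -0.156
  β = (3 - (1)·0.000 - (-1)·1.429) / (3) = 1.476
  γ = (-9 - (2)·0.000 - (-1)·1.000) / (-7) = 1.143
Residual b − A·x = (-0.284, -0.129, 0.789); ∞-norm = 0.789

0.789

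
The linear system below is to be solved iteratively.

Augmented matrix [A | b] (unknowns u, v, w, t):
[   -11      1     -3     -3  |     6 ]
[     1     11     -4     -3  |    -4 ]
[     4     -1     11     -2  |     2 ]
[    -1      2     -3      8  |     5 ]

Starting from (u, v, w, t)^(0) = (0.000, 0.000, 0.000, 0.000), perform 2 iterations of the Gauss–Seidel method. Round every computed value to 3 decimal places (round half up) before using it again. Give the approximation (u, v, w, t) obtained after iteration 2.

Iteration 1:
  u = (6 - (1)·0.000 - (-3)·0.000 - (-3)·0.000) / (-11) = -0.545
  v = (-4 - (1)·-0.545 - (-4)·0.000 - (-3)·0.000) / (11) = -0.314
  w = (2 - (4)·-0.545 - (-1)·-0.314 - (-2)·0.000) / (11) = 0.351
  t = (5 - (-1)·-0.545 - (2)·-0.314 - (-3)·0.351) / (8) = 0.767
Iteration 2:
  u = (6 - (1)·-0.314 - (-3)·0.351 - (-3)·0.767) / (-11) = -0.879
  v = (-4 - (1)·-0.879 - (-4)·0.351 - (-3)·0.767) / (11) = 0.053
  w = (2 - (4)·-0.879 - (-1)·0.053 - (-2)·0.767) / (11) = 0.646
  t = (5 - (-1)·-0.879 - (2)·0.053 - (-3)·0.646) / (8) = 0.744

(-0.879, 0.053, 0.646, 0.744)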